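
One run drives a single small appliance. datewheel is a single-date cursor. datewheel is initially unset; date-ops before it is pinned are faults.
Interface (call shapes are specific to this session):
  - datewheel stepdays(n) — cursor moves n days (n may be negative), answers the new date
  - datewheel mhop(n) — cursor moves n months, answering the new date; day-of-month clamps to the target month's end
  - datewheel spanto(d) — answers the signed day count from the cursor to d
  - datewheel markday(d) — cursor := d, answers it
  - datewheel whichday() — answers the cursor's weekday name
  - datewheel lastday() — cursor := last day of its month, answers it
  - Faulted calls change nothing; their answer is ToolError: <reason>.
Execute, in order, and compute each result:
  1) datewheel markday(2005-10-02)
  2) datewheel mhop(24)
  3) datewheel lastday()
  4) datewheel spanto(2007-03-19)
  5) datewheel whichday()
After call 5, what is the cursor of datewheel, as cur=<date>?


Act: datewheel markday[d→2005-10-02]
Obs: 2005-10-02
Act: datewheel mhop[n→24]
Obs: 2007-10-02
Act: datewheel lastday[]
Obs: 2007-10-31
Act: datewheel spanto[d→2007-03-19]
Obs: -226
Act: datewheel whichday[]
Obs: Wednesday

Answer: cur=2007-10-31


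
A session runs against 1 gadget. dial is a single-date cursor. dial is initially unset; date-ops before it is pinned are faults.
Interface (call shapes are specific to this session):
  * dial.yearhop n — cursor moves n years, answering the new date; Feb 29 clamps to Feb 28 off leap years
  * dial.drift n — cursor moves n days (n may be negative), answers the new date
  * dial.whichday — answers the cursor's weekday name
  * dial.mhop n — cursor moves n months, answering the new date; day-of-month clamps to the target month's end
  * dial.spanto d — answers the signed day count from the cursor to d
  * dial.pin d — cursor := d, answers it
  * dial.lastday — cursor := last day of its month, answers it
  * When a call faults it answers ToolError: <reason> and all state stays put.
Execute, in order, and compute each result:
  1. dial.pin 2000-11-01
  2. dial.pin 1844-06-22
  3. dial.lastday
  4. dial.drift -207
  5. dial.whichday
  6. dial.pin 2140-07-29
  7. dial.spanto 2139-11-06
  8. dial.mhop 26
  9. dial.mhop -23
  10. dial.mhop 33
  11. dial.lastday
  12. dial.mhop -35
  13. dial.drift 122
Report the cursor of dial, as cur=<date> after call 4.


>>> pin d='2000-11-01'
[out] 2000-11-01
>>> pin d='1844-06-22'
[out] 1844-06-22
>>> lastday
[out] 1844-06-30
>>> drift n='-207'
[out] 1843-12-06
>>> whichday
[out] Wednesday
>>> pin d='2140-07-29'
[out] 2140-07-29
>>> spanto d='2139-11-06'
[out] -266
>>> mhop n='26'
[out] 2142-09-29
>>> mhop n='-23'
[out] 2140-10-29
>>> mhop n='33'
[out] 2143-07-29
>>> lastday
[out] 2143-07-31
>>> mhop n='-35'
[out] 2140-08-31
>>> drift n='122'
[out] 2140-12-31

Answer: cur=1843-12-06


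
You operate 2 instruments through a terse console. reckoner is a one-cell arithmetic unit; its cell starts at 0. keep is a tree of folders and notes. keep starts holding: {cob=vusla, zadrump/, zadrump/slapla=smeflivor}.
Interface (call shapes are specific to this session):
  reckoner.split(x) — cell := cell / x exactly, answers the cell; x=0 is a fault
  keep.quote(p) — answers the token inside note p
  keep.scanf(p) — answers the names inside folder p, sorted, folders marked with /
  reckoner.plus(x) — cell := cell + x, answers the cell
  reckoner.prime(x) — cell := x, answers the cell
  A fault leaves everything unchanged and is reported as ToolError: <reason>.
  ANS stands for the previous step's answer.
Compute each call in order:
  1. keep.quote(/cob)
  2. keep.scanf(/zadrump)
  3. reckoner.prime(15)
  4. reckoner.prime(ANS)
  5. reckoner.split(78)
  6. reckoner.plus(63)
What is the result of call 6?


Answer: 1643/26

Derivation:
Step: keep.quote[p=/cob]
Result: vusla
Step: keep.scanf[p=/zadrump]
Result: [slapla]
Step: reckoner.prime[x=15]
Result: 15
Step: reckoner.prime[x=ANS]
Result: 15
Step: reckoner.split[x=78]
Result: 5/26
Step: reckoner.plus[x=63]
Result: 1643/26


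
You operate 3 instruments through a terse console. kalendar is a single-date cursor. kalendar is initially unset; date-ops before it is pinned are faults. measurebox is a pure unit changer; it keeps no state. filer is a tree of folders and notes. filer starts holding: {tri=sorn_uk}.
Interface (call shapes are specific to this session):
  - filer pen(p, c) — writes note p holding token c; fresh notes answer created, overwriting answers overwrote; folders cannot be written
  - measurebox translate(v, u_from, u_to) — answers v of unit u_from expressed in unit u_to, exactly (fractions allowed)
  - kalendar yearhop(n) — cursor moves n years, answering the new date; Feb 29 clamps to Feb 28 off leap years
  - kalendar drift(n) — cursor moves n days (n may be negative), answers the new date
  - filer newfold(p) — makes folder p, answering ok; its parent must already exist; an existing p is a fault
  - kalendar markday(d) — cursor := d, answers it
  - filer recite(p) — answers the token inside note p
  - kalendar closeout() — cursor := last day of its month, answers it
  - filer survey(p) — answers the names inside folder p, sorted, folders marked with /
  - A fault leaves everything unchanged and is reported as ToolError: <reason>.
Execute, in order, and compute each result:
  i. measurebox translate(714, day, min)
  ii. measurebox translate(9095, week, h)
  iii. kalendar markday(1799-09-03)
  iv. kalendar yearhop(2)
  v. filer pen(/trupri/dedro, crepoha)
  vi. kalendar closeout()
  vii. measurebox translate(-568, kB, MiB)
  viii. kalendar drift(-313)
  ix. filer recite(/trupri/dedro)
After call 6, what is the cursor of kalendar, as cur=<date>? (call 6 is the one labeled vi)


Answer: cur=1801-09-30

Derivation:
-- 1. measurebox translate(v=714, u_from=day, u_to=min) => 1028160
-- 2. measurebox translate(v=9095, u_from=week, u_to=h) => 1527960
-- 3. kalendar markday(d=1799-09-03) => 1799-09-03
-- 4. kalendar yearhop(n=2) => 1801-09-03
-- 5. filer pen(p=/trupri/dedro, c=crepoha) => ToolError: no parent
-- 6. kalendar closeout() => 1801-09-30
-- 7. measurebox translate(v=-568, u_from=kB, u_to=MiB) => -8875/16384
-- 8. kalendar drift(n=-313) => 1800-11-21
-- 9. filer recite(p=/trupri/dedro) => ToolError: not found


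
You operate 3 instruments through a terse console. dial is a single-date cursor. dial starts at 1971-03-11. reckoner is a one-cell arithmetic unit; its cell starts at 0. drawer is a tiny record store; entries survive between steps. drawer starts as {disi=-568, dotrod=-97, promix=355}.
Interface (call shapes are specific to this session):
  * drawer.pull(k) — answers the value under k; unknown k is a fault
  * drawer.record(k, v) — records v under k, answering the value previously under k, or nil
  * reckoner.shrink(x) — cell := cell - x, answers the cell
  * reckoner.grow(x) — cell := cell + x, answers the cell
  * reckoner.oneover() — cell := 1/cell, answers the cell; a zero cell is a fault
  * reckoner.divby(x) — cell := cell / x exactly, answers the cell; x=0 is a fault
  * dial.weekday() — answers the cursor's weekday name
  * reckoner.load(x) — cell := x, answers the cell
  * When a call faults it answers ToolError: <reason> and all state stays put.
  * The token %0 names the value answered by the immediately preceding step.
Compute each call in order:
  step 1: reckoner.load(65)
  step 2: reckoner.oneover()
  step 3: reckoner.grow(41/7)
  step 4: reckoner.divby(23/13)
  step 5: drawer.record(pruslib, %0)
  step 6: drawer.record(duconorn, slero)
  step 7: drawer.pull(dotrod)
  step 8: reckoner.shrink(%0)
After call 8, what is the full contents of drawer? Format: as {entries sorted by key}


>> load(x: 65)
<< 65
>> oneover()
<< 1/65
>> grow(x: 41/7)
<< 2672/455
>> divby(x: 23/13)
<< 2672/805
>> record(k: pruslib, v: %0)
<< nil
>> record(k: duconorn, v: slero)
<< nil
>> pull(k: dotrod)
<< -97
>> shrink(x: %0)
<< 80757/805

Answer: {disi=-568, dotrod=-97, duconorn=slero, promix=355, pruslib=2672/805}


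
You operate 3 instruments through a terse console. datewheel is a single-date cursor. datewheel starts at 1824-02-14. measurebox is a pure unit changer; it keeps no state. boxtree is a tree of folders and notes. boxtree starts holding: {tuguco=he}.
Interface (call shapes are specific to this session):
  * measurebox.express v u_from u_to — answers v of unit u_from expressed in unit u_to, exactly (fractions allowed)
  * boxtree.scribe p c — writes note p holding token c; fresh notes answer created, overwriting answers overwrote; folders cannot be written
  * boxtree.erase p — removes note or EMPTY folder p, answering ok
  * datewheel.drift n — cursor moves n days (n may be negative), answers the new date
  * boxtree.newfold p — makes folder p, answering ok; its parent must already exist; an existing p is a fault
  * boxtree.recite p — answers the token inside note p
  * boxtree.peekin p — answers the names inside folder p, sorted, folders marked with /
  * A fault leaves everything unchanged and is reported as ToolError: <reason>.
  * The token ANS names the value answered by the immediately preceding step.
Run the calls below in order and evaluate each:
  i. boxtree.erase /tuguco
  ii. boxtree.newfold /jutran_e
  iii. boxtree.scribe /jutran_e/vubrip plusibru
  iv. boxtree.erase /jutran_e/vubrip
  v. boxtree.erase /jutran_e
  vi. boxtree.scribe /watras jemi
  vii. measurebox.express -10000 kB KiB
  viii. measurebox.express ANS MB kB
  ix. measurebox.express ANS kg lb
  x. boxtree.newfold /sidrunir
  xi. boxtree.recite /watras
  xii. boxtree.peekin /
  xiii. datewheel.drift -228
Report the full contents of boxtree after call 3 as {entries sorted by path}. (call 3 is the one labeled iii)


Answer: {jutran_e/, jutran_e/vubrip=plusibru}

Derivation:
Calling boxtree.erase with p: /tuguco, and observe ok.
Next I call boxtree.newfold with p: /jutran_e, → ok.
I invoke boxtree.scribe with p: /jutran_e/vubrip, c: plusibru, → created.
Next I call boxtree.erase with p: /jutran_e/vubrip, and see ok.
Then boxtree.erase with p: /jutran_e, yielding ok.
Calling boxtree.scribe with p: /watras, c: jemi, and get created.
I run measurebox.express with v: -10000, u_from: kB, u_to: KiB, and observe -78125/8.
Then measurebox.express with v: ANS, u_from: MB, u_to: kB, → -9765625.
Now I run measurebox.express with v: ANS, u_from: kg, u_to: lb, and observe -976562500000000/45359237.
I run boxtree.newfold with p: /sidrunir, which returns ok.
Then boxtree.recite with p: /watras, giving jemi.
Invoking boxtree.peekin with p: /, and get [sidrunir/, watras].
I use datewheel.drift with n: -228, giving 1823-07-01.


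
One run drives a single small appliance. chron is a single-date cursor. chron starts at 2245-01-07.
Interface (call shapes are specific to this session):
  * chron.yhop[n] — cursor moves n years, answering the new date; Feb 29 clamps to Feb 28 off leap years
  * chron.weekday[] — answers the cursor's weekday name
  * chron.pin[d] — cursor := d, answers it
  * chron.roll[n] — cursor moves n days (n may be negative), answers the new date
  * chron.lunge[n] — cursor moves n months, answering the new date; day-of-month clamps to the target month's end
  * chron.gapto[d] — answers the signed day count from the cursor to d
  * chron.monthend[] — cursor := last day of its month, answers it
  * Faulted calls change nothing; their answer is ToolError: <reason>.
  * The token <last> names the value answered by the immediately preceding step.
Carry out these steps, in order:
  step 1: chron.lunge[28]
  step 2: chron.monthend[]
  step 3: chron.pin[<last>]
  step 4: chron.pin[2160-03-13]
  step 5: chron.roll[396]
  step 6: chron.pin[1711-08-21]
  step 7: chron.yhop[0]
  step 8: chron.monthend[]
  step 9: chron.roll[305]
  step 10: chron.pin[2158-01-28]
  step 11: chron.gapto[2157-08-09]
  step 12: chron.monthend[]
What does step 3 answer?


Answer: 2247-05-31

Derivation:
// chron.lunge(n: 28) ~> 2247-05-07
// chron.monthend() ~> 2247-05-31
// chron.pin(d: <last>) ~> 2247-05-31
// chron.pin(d: 2160-03-13) ~> 2160-03-13
// chron.roll(n: 396) ~> 2161-04-13
// chron.pin(d: 1711-08-21) ~> 1711-08-21
// chron.yhop(n: 0) ~> 1711-08-21
// chron.monthend() ~> 1711-08-31
// chron.roll(n: 305) ~> 1712-07-01
// chron.pin(d: 2158-01-28) ~> 2158-01-28
// chron.gapto(d: 2157-08-09) ~> -172
// chron.monthend() ~> 2158-01-31


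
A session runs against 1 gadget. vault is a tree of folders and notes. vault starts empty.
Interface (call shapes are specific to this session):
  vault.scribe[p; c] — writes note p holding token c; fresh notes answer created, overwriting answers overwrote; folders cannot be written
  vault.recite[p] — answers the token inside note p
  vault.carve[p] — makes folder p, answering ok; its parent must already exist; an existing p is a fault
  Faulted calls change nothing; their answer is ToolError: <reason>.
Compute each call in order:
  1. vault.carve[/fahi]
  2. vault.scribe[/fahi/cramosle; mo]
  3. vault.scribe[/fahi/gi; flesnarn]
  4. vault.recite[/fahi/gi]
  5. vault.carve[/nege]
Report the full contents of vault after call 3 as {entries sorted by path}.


-- carve(p='/fahi') == ok
-- scribe(p='/fahi/cramosle', c='mo') == created
-- scribe(p='/fahi/gi', c='flesnarn') == created
-- recite(p='/fahi/gi') == flesnarn
-- carve(p='/nege') == ok

Answer: {fahi/, fahi/cramosle=mo, fahi/gi=flesnarn}


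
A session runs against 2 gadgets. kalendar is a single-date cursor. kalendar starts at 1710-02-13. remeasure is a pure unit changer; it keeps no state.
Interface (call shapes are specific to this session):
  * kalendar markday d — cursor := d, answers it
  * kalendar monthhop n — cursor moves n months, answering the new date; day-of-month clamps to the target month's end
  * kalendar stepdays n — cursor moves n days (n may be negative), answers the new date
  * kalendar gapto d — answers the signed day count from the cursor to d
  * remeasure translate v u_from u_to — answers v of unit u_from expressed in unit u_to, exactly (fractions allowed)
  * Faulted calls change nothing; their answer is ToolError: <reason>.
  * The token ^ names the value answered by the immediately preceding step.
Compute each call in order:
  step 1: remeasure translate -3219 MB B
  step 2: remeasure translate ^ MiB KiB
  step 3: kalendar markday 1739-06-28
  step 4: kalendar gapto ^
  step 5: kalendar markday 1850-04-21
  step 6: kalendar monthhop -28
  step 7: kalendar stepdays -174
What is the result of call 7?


-> remeasure translate(-3219, MB, B)
<- -3219000000
-> remeasure translate(^, MiB, KiB)
<- -3296256000000
-> kalendar markday(1739-06-28)
<- 1739-06-28
-> kalendar gapto(^)
<- 0
-> kalendar markday(1850-04-21)
<- 1850-04-21
-> kalendar monthhop(-28)
<- 1847-12-21
-> kalendar stepdays(-174)
<- 1847-06-30

Answer: 1847-06-30


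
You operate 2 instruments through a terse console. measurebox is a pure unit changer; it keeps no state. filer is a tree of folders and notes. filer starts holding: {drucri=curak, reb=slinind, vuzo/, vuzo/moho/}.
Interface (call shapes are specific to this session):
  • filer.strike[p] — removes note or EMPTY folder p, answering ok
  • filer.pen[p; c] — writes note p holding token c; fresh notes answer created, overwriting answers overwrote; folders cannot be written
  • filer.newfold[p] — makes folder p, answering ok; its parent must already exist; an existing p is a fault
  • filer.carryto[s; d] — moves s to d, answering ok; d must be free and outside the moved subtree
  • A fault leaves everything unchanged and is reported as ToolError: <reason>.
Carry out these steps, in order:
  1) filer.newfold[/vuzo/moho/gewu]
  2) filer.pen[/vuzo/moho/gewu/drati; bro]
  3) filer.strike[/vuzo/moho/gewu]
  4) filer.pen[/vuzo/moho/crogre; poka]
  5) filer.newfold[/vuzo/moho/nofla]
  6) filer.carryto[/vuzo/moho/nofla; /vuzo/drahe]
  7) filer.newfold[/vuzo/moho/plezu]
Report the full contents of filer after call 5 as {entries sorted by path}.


Answer: {drucri=curak, reb=slinind, vuzo/, vuzo/moho/, vuzo/moho/crogre=poka, vuzo/moho/gewu/, vuzo/moho/gewu/drati=bro, vuzo/moho/nofla/}

Derivation:
! filer.newfold(p: /vuzo/moho/gewu) == ok
! filer.pen(p: /vuzo/moho/gewu/drati, c: bro) == created
! filer.strike(p: /vuzo/moho/gewu) == ToolError: not empty
! filer.pen(p: /vuzo/moho/crogre, c: poka) == created
! filer.newfold(p: /vuzo/moho/nofla) == ok
! filer.carryto(s: /vuzo/moho/nofla, d: /vuzo/drahe) == ok
! filer.newfold(p: /vuzo/moho/plezu) == ok


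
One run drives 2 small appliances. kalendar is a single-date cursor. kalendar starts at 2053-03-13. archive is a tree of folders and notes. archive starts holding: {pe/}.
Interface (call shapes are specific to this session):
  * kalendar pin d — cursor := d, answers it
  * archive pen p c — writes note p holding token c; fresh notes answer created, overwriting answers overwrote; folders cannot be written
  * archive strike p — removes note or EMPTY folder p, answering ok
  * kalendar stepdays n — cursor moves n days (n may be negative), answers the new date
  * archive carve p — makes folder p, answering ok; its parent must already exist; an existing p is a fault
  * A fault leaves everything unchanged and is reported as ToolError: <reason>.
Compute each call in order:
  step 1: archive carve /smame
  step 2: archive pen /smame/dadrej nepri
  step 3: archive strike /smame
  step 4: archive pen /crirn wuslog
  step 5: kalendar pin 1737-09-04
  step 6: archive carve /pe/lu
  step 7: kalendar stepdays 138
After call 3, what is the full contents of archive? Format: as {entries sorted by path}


-> archive carve(p='/smame')
<- ok
-> archive pen(p='/smame/dadrej', c='nepri')
<- created
-> archive strike(p='/smame')
<- ToolError: not empty
-> archive pen(p='/crirn', c='wuslog')
<- created
-> kalendar pin(d='1737-09-04')
<- 1737-09-04
-> archive carve(p='/pe/lu')
<- ok
-> kalendar stepdays(n='138')
<- 1738-01-20

Answer: {pe/, smame/, smame/dadrej=nepri}


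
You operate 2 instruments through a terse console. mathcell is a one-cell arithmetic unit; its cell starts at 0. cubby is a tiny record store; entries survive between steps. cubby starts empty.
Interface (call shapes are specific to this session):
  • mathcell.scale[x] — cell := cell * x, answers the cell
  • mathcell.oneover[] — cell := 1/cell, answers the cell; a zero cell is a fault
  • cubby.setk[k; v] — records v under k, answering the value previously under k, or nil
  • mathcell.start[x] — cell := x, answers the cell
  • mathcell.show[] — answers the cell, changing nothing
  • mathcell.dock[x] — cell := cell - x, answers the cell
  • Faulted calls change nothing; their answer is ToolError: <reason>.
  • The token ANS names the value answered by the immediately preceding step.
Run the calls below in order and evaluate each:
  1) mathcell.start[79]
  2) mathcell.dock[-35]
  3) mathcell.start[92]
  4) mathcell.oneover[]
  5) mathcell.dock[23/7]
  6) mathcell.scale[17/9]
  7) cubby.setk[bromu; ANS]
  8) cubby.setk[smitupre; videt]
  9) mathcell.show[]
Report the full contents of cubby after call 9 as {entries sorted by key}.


>> start(x: 79)
<< 79
>> dock(x: -35)
<< 114
>> start(x: 92)
<< 92
>> oneover()
<< 1/92
>> dock(x: 23/7)
<< -2109/644
>> scale(x: 17/9)
<< -11951/1932
>> setk(k: bromu, v: ANS)
<< nil
>> setk(k: smitupre, v: videt)
<< nil
>> show()
<< -11951/1932

Answer: {bromu=-11951/1932, smitupre=videt}


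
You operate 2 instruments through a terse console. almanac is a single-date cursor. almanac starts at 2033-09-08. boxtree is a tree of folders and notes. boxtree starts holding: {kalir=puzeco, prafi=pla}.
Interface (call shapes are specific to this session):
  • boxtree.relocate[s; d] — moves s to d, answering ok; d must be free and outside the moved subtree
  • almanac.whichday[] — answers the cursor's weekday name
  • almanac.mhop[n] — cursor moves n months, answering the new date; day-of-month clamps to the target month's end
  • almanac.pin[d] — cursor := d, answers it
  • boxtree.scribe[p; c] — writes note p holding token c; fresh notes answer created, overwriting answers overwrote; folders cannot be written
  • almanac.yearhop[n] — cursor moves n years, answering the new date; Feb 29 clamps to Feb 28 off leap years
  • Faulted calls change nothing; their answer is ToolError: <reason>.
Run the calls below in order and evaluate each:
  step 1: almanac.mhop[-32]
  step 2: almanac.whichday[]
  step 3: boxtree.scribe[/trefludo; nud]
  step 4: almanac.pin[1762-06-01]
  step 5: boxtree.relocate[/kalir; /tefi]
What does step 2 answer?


Answer: Wednesday

Derivation:
·→ almanac.mhop(n='-32')
·← 2031-01-08
·→ almanac.whichday()
·← Wednesday
·→ boxtree.scribe(p='/trefludo', c='nud')
·← created
·→ almanac.pin(d='1762-06-01')
·← 1762-06-01
·→ boxtree.relocate(s='/kalir', d='/tefi')
·← ok


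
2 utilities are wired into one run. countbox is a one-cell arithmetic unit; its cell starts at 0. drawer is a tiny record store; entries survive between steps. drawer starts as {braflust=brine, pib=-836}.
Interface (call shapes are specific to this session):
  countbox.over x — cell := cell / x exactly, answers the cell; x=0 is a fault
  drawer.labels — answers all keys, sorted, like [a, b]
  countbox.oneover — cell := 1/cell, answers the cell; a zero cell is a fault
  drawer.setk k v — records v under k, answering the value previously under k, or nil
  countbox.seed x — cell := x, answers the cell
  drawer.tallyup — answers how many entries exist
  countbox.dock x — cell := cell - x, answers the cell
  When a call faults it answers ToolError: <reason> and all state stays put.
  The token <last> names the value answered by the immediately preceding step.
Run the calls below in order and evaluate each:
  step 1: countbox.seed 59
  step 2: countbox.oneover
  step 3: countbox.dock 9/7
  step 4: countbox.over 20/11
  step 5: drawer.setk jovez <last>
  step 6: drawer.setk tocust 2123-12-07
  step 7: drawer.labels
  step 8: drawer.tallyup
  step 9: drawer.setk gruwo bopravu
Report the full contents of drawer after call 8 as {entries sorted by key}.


Answer: {braflust=brine, jovez=-1441/2065, pib=-836, tocust=2123-12-07}

Derivation:
·→ seed(x→59)
·← 59
·→ oneover()
·← 1/59
·→ dock(x→9/7)
·← -524/413
·→ over(x→20/11)
·← -1441/2065
·→ setk(k→jovez, v→<last>)
·← nil
·→ setk(k→tocust, v→2123-12-07)
·← nil
·→ labels()
·← [braflust, jovez, pib, tocust]
·→ tallyup()
·← 4
·→ setk(k→gruwo, v→bopravu)
·← nil


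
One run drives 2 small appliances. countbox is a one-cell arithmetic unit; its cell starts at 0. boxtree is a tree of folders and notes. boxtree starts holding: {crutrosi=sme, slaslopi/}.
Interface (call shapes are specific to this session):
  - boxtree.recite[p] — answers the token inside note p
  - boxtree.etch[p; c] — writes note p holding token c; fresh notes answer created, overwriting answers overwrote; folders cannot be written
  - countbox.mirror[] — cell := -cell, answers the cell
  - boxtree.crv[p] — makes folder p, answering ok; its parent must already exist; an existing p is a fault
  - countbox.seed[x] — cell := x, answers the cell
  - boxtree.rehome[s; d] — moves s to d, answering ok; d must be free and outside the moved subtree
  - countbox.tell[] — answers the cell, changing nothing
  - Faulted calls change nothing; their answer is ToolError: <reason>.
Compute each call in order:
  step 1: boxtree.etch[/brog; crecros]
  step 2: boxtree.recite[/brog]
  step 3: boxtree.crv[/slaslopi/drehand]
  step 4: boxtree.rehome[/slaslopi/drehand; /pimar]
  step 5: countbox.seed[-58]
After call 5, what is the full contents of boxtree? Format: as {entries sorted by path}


Invoking etch with p→/brog, c→crecros, and see created.
I use recite with p→/brog, — result: crecros.
I invoke crv with p→/slaslopi/drehand, and get ok.
I try rehome with s→/slaslopi/drehand, d→/pimar, which returns ok.
I run seed with x→-58, which returns -58.

Answer: {brog=crecros, crutrosi=sme, pimar/, slaslopi/}


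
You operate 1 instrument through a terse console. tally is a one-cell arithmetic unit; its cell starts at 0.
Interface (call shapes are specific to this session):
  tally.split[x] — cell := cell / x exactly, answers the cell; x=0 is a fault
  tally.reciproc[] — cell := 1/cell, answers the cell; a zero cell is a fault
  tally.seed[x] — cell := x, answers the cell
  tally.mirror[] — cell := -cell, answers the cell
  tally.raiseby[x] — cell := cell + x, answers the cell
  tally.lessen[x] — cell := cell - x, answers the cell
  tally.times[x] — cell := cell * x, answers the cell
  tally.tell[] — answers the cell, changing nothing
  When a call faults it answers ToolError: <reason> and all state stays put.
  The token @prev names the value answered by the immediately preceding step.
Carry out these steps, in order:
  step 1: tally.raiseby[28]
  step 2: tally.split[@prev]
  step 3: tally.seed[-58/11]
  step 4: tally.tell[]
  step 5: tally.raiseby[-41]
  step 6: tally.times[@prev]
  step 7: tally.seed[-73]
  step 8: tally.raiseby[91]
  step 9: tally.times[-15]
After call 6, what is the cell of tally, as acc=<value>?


Answer: acc=259081/121

Derivation:
~$ tally.raiseby x→28
= 28
~$ tally.split x→@prev
= 1
~$ tally.seed x→-58/11
= -58/11
~$ tally.tell
= -58/11
~$ tally.raiseby x→-41
= -509/11
~$ tally.times x→@prev
= 259081/121
~$ tally.seed x→-73
= -73
~$ tally.raiseby x→91
= 18
~$ tally.times x→-15
= -270


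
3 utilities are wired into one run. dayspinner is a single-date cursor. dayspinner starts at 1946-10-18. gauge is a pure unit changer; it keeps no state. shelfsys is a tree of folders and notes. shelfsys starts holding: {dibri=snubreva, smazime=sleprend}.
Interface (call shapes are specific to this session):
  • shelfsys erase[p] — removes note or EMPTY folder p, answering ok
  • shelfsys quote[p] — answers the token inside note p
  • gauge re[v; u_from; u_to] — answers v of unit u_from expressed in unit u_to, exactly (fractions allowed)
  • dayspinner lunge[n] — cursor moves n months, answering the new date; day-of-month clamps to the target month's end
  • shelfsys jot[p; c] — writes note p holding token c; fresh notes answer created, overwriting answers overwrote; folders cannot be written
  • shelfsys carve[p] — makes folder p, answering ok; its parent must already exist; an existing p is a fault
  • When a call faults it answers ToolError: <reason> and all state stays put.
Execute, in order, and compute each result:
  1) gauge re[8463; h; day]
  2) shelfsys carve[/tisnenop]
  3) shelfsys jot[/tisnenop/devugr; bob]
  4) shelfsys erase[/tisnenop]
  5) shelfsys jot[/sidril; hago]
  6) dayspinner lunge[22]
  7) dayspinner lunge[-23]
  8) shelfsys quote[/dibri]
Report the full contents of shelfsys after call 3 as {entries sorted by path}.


Answer: {dibri=snubreva, smazime=sleprend, tisnenop/, tisnenop/devugr=bob}

Derivation:
I invoke gauge re using v: 8463, u_from: h, u_to: day, and see 2821/8.
Next I call shelfsys carve using p: /tisnenop, and observe ok.
Now I run shelfsys jot using p: /tisnenop/devugr, c: bob, — result: created.
Invoking shelfsys erase using p: /tisnenop, and observe ToolError: not empty.
Calling shelfsys jot using p: /sidril, c: hago, — result: created.
Using dayspinner lunge using n: 22, giving 1948-08-18.
I invoke dayspinner lunge using n: -23: 1946-09-18.
Now I run shelfsys quote using p: /dibri, which returns snubreva.


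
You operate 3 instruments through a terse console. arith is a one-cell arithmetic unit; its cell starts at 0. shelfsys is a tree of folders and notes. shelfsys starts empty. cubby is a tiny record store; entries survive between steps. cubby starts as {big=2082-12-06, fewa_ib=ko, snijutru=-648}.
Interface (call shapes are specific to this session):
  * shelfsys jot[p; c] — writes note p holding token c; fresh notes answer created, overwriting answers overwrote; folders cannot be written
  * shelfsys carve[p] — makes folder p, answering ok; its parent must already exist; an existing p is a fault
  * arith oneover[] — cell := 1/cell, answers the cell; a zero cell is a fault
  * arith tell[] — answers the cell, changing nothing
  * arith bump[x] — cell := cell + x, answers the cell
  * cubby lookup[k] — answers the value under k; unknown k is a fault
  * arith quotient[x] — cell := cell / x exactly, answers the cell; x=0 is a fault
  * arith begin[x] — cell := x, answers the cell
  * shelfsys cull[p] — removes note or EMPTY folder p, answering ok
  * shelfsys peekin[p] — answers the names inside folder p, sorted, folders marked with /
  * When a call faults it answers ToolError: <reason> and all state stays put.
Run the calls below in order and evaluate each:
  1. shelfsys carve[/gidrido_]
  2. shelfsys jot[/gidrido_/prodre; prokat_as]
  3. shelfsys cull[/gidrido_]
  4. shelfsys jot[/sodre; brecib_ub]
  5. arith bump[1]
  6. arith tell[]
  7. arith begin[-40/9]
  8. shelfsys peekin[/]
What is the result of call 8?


Answer: [gidrido_/, sodre]

Derivation:
;; shelfsys carve(p: /gidrido_) : ok
;; shelfsys jot(p: /gidrido_/prodre, c: prokat_as) : created
;; shelfsys cull(p: /gidrido_) : ToolError: not empty
;; shelfsys jot(p: /sodre, c: brecib_ub) : created
;; arith bump(x: 1) : 1
;; arith tell() : 1
;; arith begin(x: -40/9) : -40/9
;; shelfsys peekin(p: /) : [gidrido_/, sodre]


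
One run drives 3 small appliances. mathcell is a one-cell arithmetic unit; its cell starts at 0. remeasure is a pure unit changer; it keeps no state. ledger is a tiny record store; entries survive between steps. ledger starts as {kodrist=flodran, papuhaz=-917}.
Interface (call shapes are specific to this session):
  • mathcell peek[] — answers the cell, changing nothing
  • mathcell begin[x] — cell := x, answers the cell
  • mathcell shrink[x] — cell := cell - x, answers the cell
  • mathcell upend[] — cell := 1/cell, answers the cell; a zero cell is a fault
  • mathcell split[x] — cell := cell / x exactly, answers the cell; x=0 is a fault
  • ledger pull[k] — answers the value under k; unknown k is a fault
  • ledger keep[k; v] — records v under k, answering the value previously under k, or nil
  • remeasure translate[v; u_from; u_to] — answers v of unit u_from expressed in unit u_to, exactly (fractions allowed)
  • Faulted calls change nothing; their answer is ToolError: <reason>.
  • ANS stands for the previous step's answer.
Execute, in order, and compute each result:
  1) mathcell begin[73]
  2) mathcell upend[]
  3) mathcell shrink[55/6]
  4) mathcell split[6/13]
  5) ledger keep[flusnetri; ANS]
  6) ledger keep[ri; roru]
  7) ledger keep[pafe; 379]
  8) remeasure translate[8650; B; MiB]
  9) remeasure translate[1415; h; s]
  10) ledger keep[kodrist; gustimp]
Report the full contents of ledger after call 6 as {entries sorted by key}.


Answer: {flusnetri=-52117/2628, kodrist=flodran, papuhaz=-917, ri=roru}

Derivation:
;; 1. mathcell begin(x='73') => 73
;; 2. mathcell upend() => 1/73
;; 3. mathcell shrink(x='55/6') => -4009/438
;; 4. mathcell split(x='6/13') => -52117/2628
;; 5. ledger keep(k='flusnetri', v='ANS') => nil
;; 6. ledger keep(k='ri', v='roru') => nil
;; 7. ledger keep(k='pafe', v='379') => nil
;; 8. remeasure translate(v='8650', u_from='B', u_to='MiB') => 4325/524288
;; 9. remeasure translate(v='1415', u_from='h', u_to='s') => 5094000
;; 10. ledger keep(k='kodrist', v='gustimp') => flodran


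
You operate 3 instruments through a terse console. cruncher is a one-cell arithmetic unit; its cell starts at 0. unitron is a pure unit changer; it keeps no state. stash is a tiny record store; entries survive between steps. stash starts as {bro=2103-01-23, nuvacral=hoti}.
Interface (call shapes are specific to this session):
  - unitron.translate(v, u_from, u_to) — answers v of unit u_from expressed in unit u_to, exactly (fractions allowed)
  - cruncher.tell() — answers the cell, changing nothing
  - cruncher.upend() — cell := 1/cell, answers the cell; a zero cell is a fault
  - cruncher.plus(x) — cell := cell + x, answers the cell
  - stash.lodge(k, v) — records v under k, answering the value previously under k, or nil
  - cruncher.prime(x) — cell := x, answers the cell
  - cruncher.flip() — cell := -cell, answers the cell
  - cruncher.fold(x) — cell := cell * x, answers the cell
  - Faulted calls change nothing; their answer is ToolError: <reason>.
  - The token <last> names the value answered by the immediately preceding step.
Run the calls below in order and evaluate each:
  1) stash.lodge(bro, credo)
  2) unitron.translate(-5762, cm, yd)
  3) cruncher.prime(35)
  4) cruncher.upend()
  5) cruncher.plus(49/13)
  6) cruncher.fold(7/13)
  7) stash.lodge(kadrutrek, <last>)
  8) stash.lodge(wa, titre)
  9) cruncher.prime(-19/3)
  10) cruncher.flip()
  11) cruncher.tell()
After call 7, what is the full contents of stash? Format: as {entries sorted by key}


Answer: {bro=credo, kadrutrek=1728/845, nuvacral=hoti}

Derivation:
% lodge k='bro' v='credo'
= 2103-01-23
% translate v='-5762' u_from='cm' u_to='yd'
= -72025/1143
% prime x='35'
= 35
% upend
= 1/35
% plus x='49/13'
= 1728/455
% fold x='7/13'
= 1728/845
% lodge k='kadrutrek' v='<last>'
= nil
% lodge k='wa' v='titre'
= nil
% prime x='-19/3'
= -19/3
% flip
= 19/3
% tell
= 19/3


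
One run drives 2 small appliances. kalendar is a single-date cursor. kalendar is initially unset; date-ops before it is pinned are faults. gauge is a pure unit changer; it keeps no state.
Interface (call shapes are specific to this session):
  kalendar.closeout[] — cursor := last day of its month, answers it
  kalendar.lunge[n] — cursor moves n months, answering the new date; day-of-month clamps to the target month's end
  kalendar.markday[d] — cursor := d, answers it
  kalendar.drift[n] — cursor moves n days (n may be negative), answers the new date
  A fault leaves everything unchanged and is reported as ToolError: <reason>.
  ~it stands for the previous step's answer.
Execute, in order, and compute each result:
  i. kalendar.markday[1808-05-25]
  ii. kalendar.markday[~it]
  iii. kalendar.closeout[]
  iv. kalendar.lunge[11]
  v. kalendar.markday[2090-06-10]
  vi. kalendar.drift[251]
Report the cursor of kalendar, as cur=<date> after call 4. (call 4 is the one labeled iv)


Answer: cur=1809-04-30

Derivation:
→ kalendar.markday(d→1808-05-25)
← 1808-05-25
→ kalendar.markday(d→~it)
← 1808-05-25
→ kalendar.closeout()
← 1808-05-31
→ kalendar.lunge(n→11)
← 1809-04-30
→ kalendar.markday(d→2090-06-10)
← 2090-06-10
→ kalendar.drift(n→251)
← 2091-02-16


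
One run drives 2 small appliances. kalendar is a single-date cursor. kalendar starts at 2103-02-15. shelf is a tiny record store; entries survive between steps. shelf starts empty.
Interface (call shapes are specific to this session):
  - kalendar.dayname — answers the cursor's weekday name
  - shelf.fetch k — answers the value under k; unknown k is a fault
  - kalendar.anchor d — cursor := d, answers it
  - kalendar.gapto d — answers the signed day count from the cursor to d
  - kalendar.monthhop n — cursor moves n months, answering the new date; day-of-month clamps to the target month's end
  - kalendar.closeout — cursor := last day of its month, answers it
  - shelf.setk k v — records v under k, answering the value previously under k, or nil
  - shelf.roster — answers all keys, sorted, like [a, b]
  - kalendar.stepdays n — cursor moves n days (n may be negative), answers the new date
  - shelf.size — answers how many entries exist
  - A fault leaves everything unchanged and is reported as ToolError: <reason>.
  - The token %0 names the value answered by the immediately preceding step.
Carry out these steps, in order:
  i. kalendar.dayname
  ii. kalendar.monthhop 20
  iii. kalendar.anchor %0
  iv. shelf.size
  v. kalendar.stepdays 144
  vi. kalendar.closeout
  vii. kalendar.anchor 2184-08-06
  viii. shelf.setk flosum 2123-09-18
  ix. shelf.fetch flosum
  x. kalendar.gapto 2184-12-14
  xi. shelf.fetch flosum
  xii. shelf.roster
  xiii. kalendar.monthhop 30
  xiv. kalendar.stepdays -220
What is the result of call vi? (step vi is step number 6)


Answer: 2105-03-31

Derivation:
→ kalendar.dayname()
← Thursday
→ kalendar.monthhop(n='20')
← 2104-10-15
→ kalendar.anchor(d='%0')
← 2104-10-15
→ shelf.size()
← 0
→ kalendar.stepdays(n='144')
← 2105-03-08
→ kalendar.closeout()
← 2105-03-31
→ kalendar.anchor(d='2184-08-06')
← 2184-08-06
→ shelf.setk(k='flosum', v='2123-09-18')
← nil
→ shelf.fetch(k='flosum')
← 2123-09-18
→ kalendar.gapto(d='2184-12-14')
← 130
→ shelf.fetch(k='flosum')
← 2123-09-18
→ shelf.roster()
← [flosum]
→ kalendar.monthhop(n='30')
← 2187-02-06
→ kalendar.stepdays(n='-220')
← 2186-07-01


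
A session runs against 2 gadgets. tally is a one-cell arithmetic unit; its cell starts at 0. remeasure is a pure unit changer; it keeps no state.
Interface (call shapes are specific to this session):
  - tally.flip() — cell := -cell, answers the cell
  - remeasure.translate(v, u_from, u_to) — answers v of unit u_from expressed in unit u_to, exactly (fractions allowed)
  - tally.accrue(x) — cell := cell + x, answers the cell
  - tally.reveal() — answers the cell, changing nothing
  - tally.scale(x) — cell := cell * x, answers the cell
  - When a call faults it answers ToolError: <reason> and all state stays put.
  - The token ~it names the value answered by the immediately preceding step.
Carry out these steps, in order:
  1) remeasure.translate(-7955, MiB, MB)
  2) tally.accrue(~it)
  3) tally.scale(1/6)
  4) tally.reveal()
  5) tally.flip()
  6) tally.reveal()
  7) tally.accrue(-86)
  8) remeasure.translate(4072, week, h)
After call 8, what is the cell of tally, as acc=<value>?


Answer: acc=12227222/9375

Derivation:
Next I call remeasure.translate on v: -7955, u_from: MiB, u_to: MB, and see -26066944/3125.
Invoking tally.accrue on x: ~it, → -26066944/3125.
I run tally.scale on x: 1/6, giving -13033472/9375.
I run tally.reveal, and get -13033472/9375.
I call tally.flip, — result: 13033472/9375.
I use tally.reveal(): 13033472/9375.
Now I run tally.accrue on x: -86, yielding 12227222/9375.
Then remeasure.translate on v: 4072, u_from: week, u_to: h, → 684096.


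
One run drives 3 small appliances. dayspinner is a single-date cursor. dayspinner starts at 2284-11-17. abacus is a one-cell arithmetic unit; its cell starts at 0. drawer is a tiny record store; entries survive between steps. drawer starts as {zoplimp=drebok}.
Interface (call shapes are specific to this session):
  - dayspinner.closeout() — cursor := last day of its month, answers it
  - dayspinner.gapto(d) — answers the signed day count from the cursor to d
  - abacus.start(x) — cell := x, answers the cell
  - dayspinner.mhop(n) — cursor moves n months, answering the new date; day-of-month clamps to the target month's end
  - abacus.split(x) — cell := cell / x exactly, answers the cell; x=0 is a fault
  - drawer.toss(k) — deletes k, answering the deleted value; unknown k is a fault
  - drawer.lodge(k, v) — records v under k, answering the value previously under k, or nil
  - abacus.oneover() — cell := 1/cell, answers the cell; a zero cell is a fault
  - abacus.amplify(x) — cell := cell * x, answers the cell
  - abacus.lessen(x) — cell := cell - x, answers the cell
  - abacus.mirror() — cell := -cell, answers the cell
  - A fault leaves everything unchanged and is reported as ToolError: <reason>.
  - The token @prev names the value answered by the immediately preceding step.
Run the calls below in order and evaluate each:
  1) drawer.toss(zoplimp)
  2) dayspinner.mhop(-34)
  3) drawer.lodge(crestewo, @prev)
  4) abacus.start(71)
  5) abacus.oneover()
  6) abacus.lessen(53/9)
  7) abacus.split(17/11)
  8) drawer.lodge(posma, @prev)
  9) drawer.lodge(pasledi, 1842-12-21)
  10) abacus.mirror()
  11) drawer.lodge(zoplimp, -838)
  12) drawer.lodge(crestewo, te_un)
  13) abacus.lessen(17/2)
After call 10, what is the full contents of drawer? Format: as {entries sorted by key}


·→ toss(k=zoplimp)
·← drebok
·→ mhop(n=-34)
·← 2282-01-17
·→ lodge(k=crestewo, v=@prev)
·← nil
·→ start(x=71)
·← 71
·→ oneover()
·← 1/71
·→ lessen(x=53/9)
·← -3754/639
·→ split(x=17/11)
·← -41294/10863
·→ lodge(k=posma, v=@prev)
·← nil
·→ lodge(k=pasledi, v=1842-12-21)
·← nil
·→ mirror()
·← 41294/10863
·→ lodge(k=zoplimp, v=-838)
·← nil
·→ lodge(k=crestewo, v=te_un)
·← 2282-01-17
·→ lessen(x=17/2)
·← -102083/21726

Answer: {crestewo=2282-01-17, pasledi=1842-12-21, posma=-41294/10863}
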